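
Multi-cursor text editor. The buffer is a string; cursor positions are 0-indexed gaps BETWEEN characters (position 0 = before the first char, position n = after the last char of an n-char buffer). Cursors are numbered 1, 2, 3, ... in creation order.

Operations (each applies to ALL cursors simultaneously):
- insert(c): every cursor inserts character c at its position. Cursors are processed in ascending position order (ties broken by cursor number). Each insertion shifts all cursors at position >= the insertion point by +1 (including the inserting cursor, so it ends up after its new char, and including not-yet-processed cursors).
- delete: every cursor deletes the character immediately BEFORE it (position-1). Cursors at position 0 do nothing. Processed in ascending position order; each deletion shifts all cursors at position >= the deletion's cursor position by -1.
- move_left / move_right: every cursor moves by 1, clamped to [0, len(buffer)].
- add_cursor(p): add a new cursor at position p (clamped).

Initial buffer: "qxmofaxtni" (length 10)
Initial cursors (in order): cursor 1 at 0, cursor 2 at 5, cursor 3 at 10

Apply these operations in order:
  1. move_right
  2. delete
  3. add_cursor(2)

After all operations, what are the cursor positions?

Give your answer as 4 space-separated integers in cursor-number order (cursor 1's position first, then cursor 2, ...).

After op 1 (move_right): buffer="qxmofaxtni" (len 10), cursors c1@1 c2@6 c3@10, authorship ..........
After op 2 (delete): buffer="xmofxtn" (len 7), cursors c1@0 c2@4 c3@7, authorship .......
After op 3 (add_cursor(2)): buffer="xmofxtn" (len 7), cursors c1@0 c4@2 c2@4 c3@7, authorship .......

Answer: 0 4 7 2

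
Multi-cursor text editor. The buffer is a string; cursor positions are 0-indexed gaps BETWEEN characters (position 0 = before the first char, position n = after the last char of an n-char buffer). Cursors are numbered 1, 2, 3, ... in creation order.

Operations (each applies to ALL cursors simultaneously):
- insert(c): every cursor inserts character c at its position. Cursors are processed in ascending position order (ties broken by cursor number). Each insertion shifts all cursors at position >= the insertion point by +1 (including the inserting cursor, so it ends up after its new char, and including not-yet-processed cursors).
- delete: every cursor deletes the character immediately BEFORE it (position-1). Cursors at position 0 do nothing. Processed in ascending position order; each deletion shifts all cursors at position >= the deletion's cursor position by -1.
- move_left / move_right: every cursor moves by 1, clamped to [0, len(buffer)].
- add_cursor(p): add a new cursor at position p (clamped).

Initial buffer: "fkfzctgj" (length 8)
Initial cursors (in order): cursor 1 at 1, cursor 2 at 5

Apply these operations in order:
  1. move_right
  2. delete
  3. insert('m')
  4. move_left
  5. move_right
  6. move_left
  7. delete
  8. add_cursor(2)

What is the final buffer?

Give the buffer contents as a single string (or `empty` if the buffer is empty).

After op 1 (move_right): buffer="fkfzctgj" (len 8), cursors c1@2 c2@6, authorship ........
After op 2 (delete): buffer="ffzcgj" (len 6), cursors c1@1 c2@4, authorship ......
After op 3 (insert('m')): buffer="fmfzcmgj" (len 8), cursors c1@2 c2@6, authorship .1...2..
After op 4 (move_left): buffer="fmfzcmgj" (len 8), cursors c1@1 c2@5, authorship .1...2..
After op 5 (move_right): buffer="fmfzcmgj" (len 8), cursors c1@2 c2@6, authorship .1...2..
After op 6 (move_left): buffer="fmfzcmgj" (len 8), cursors c1@1 c2@5, authorship .1...2..
After op 7 (delete): buffer="mfzmgj" (len 6), cursors c1@0 c2@3, authorship 1..2..
After op 8 (add_cursor(2)): buffer="mfzmgj" (len 6), cursors c1@0 c3@2 c2@3, authorship 1..2..

Answer: mfzmgj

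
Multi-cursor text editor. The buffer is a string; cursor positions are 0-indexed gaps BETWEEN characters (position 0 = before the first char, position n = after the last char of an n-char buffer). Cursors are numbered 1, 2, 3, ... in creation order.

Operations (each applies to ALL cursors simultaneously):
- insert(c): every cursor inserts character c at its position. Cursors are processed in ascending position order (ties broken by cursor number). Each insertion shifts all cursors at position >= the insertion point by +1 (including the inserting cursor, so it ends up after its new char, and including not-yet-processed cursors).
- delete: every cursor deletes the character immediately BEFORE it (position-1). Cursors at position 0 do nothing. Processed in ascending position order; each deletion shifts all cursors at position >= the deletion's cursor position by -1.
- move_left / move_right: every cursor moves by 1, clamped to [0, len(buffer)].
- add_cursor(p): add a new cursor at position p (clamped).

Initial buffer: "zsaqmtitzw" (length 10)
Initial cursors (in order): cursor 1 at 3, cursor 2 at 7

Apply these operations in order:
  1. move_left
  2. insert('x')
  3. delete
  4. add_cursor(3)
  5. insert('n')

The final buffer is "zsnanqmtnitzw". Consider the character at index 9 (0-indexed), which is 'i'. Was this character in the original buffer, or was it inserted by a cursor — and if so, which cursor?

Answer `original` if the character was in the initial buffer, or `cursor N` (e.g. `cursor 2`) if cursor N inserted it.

After op 1 (move_left): buffer="zsaqmtitzw" (len 10), cursors c1@2 c2@6, authorship ..........
After op 2 (insert('x')): buffer="zsxaqmtxitzw" (len 12), cursors c1@3 c2@8, authorship ..1....2....
After op 3 (delete): buffer="zsaqmtitzw" (len 10), cursors c1@2 c2@6, authorship ..........
After op 4 (add_cursor(3)): buffer="zsaqmtitzw" (len 10), cursors c1@2 c3@3 c2@6, authorship ..........
After op 5 (insert('n')): buffer="zsnanqmtnitzw" (len 13), cursors c1@3 c3@5 c2@9, authorship ..1.3...2....
Authorship (.=original, N=cursor N): . . 1 . 3 . . . 2 . . . .
Index 9: author = original

Answer: original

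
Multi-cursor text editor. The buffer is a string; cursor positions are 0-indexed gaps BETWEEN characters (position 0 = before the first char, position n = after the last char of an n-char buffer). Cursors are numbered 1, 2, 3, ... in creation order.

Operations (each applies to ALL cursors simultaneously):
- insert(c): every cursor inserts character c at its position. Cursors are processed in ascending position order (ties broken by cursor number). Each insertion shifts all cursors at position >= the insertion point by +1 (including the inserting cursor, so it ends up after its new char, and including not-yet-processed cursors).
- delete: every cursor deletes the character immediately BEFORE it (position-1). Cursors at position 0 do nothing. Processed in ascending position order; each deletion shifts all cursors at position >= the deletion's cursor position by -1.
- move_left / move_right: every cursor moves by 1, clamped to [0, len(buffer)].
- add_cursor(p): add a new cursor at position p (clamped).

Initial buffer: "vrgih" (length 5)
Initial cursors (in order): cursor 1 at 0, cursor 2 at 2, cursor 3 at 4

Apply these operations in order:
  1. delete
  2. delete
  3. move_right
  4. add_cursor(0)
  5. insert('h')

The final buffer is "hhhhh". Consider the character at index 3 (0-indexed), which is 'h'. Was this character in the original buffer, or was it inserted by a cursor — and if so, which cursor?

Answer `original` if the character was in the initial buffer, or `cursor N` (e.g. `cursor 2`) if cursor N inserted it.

After op 1 (delete): buffer="vgh" (len 3), cursors c1@0 c2@1 c3@2, authorship ...
After op 2 (delete): buffer="h" (len 1), cursors c1@0 c2@0 c3@0, authorship .
After op 3 (move_right): buffer="h" (len 1), cursors c1@1 c2@1 c3@1, authorship .
After op 4 (add_cursor(0)): buffer="h" (len 1), cursors c4@0 c1@1 c2@1 c3@1, authorship .
After op 5 (insert('h')): buffer="hhhhh" (len 5), cursors c4@1 c1@5 c2@5 c3@5, authorship 4.123
Authorship (.=original, N=cursor N): 4 . 1 2 3
Index 3: author = 2

Answer: cursor 2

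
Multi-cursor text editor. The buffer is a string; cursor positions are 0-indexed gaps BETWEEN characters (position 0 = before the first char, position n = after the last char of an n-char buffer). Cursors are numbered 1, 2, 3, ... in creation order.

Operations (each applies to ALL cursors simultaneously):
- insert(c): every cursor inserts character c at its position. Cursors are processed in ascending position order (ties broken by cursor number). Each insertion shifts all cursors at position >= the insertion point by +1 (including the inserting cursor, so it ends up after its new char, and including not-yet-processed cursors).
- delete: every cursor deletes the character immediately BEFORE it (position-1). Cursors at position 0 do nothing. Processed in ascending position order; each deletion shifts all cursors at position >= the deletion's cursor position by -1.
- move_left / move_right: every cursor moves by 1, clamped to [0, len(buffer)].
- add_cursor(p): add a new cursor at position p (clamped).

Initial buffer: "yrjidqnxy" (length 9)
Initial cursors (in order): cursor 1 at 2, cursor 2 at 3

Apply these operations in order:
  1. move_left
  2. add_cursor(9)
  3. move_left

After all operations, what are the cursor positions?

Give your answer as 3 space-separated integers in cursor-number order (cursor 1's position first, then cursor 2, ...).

After op 1 (move_left): buffer="yrjidqnxy" (len 9), cursors c1@1 c2@2, authorship .........
After op 2 (add_cursor(9)): buffer="yrjidqnxy" (len 9), cursors c1@1 c2@2 c3@9, authorship .........
After op 3 (move_left): buffer="yrjidqnxy" (len 9), cursors c1@0 c2@1 c3@8, authorship .........

Answer: 0 1 8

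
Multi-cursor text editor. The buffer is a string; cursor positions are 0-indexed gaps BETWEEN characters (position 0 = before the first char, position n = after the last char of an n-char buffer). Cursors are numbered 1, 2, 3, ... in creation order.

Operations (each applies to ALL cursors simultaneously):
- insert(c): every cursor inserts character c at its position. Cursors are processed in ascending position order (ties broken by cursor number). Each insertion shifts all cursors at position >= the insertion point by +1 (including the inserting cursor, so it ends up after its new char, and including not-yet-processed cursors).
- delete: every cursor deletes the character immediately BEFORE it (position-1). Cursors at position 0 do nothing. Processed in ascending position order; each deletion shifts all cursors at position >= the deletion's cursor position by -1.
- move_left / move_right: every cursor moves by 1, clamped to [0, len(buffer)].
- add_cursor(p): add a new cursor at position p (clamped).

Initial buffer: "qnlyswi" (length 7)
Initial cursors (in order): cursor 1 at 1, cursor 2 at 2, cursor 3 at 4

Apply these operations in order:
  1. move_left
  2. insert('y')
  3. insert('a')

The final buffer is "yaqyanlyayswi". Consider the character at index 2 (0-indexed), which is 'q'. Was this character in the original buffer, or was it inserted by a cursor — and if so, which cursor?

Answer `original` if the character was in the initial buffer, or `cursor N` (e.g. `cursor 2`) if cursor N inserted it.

Answer: original

Derivation:
After op 1 (move_left): buffer="qnlyswi" (len 7), cursors c1@0 c2@1 c3@3, authorship .......
After op 2 (insert('y')): buffer="yqynlyyswi" (len 10), cursors c1@1 c2@3 c3@6, authorship 1.2..3....
After op 3 (insert('a')): buffer="yaqyanlyayswi" (len 13), cursors c1@2 c2@5 c3@9, authorship 11.22..33....
Authorship (.=original, N=cursor N): 1 1 . 2 2 . . 3 3 . . . .
Index 2: author = original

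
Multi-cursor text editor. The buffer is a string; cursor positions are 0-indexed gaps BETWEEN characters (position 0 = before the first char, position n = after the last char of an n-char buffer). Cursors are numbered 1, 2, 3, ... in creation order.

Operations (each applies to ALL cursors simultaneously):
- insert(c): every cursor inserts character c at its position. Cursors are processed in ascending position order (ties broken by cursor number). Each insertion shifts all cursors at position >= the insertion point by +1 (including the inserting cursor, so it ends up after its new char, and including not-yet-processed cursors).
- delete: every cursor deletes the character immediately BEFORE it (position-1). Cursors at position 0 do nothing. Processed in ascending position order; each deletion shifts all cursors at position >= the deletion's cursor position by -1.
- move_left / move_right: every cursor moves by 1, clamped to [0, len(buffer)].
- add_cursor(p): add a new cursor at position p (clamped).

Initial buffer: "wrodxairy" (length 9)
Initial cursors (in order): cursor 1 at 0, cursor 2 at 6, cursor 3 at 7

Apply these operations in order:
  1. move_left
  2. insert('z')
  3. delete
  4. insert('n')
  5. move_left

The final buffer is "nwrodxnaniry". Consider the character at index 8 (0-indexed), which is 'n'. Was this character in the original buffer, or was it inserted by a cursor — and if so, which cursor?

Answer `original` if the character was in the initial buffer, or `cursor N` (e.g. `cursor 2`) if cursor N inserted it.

After op 1 (move_left): buffer="wrodxairy" (len 9), cursors c1@0 c2@5 c3@6, authorship .........
After op 2 (insert('z')): buffer="zwrodxzaziry" (len 12), cursors c1@1 c2@7 c3@9, authorship 1.....2.3...
After op 3 (delete): buffer="wrodxairy" (len 9), cursors c1@0 c2@5 c3@6, authorship .........
After op 4 (insert('n')): buffer="nwrodxnaniry" (len 12), cursors c1@1 c2@7 c3@9, authorship 1.....2.3...
After op 5 (move_left): buffer="nwrodxnaniry" (len 12), cursors c1@0 c2@6 c3@8, authorship 1.....2.3...
Authorship (.=original, N=cursor N): 1 . . . . . 2 . 3 . . .
Index 8: author = 3

Answer: cursor 3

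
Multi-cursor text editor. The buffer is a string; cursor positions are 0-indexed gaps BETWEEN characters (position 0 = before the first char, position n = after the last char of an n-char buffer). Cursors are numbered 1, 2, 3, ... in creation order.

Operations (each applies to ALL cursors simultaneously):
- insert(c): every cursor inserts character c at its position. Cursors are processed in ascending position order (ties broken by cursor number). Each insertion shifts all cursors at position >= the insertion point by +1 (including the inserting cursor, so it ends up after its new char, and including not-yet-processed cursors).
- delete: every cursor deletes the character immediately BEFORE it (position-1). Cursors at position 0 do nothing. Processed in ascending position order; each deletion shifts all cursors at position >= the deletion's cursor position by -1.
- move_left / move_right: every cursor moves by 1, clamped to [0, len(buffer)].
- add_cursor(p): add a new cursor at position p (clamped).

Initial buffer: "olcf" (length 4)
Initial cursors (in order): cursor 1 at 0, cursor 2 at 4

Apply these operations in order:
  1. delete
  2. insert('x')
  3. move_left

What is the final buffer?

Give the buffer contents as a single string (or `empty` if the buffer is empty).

Answer: xolcx

Derivation:
After op 1 (delete): buffer="olc" (len 3), cursors c1@0 c2@3, authorship ...
After op 2 (insert('x')): buffer="xolcx" (len 5), cursors c1@1 c2@5, authorship 1...2
After op 3 (move_left): buffer="xolcx" (len 5), cursors c1@0 c2@4, authorship 1...2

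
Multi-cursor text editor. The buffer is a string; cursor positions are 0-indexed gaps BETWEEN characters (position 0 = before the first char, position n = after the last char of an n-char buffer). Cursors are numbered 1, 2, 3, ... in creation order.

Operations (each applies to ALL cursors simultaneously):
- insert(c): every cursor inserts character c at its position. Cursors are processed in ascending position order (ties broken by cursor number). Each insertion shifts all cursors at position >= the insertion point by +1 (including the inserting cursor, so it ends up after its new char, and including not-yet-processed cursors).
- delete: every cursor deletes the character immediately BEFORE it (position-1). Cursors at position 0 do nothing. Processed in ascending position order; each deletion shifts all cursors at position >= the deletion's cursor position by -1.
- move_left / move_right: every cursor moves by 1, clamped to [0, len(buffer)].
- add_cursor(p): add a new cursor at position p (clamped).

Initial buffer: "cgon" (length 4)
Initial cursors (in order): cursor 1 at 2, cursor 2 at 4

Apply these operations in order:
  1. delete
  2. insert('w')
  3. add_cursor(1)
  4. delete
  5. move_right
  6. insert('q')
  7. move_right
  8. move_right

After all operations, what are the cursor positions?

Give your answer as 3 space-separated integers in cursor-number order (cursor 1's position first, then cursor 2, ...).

After op 1 (delete): buffer="co" (len 2), cursors c1@1 c2@2, authorship ..
After op 2 (insert('w')): buffer="cwow" (len 4), cursors c1@2 c2@4, authorship .1.2
After op 3 (add_cursor(1)): buffer="cwow" (len 4), cursors c3@1 c1@2 c2@4, authorship .1.2
After op 4 (delete): buffer="o" (len 1), cursors c1@0 c3@0 c2@1, authorship .
After op 5 (move_right): buffer="o" (len 1), cursors c1@1 c2@1 c3@1, authorship .
After op 6 (insert('q')): buffer="oqqq" (len 4), cursors c1@4 c2@4 c3@4, authorship .123
After op 7 (move_right): buffer="oqqq" (len 4), cursors c1@4 c2@4 c3@4, authorship .123
After op 8 (move_right): buffer="oqqq" (len 4), cursors c1@4 c2@4 c3@4, authorship .123

Answer: 4 4 4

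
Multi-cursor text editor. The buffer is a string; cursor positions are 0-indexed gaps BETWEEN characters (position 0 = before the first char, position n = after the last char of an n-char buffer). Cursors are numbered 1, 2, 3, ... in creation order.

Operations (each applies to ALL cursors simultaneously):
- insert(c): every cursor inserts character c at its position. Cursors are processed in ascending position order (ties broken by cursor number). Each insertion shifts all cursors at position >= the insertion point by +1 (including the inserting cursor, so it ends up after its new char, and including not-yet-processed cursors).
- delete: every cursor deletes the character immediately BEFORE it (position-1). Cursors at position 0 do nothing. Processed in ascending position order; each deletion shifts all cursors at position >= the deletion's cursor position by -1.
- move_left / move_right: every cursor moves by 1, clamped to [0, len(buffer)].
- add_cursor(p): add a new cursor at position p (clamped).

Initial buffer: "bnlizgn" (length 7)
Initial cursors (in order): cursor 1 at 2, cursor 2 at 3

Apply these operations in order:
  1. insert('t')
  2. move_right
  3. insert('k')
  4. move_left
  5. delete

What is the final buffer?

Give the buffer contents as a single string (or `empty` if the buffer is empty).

Answer: bntktkzgn

Derivation:
After op 1 (insert('t')): buffer="bntltizgn" (len 9), cursors c1@3 c2@5, authorship ..1.2....
After op 2 (move_right): buffer="bntltizgn" (len 9), cursors c1@4 c2@6, authorship ..1.2....
After op 3 (insert('k')): buffer="bntlktikzgn" (len 11), cursors c1@5 c2@8, authorship ..1.12.2...
After op 4 (move_left): buffer="bntlktikzgn" (len 11), cursors c1@4 c2@7, authorship ..1.12.2...
After op 5 (delete): buffer="bntktkzgn" (len 9), cursors c1@3 c2@5, authorship ..1122...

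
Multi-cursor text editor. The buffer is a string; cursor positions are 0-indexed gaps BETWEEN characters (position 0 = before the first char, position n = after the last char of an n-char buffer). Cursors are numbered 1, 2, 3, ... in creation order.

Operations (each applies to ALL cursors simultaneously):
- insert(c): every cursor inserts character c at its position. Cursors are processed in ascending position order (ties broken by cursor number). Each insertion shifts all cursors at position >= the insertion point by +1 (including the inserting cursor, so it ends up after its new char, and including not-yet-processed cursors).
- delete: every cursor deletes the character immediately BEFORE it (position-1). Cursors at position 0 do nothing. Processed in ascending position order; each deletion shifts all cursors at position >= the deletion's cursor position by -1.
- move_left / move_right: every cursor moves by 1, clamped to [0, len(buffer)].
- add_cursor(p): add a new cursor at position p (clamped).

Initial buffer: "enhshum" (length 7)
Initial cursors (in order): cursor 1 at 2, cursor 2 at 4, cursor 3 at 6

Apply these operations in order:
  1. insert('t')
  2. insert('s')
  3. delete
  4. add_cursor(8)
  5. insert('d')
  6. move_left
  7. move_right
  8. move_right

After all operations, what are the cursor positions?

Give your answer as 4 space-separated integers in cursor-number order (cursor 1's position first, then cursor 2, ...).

Answer: 5 9 14 12

Derivation:
After op 1 (insert('t')): buffer="enthsthutm" (len 10), cursors c1@3 c2@6 c3@9, authorship ..1..2..3.
After op 2 (insert('s')): buffer="entshstshutsm" (len 13), cursors c1@4 c2@8 c3@12, authorship ..11..22..33.
After op 3 (delete): buffer="enthsthutm" (len 10), cursors c1@3 c2@6 c3@9, authorship ..1..2..3.
After op 4 (add_cursor(8)): buffer="enthsthutm" (len 10), cursors c1@3 c2@6 c4@8 c3@9, authorship ..1..2..3.
After op 5 (insert('d')): buffer="entdhstdhudtdm" (len 14), cursors c1@4 c2@8 c4@11 c3@13, authorship ..11..22..433.
After op 6 (move_left): buffer="entdhstdhudtdm" (len 14), cursors c1@3 c2@7 c4@10 c3@12, authorship ..11..22..433.
After op 7 (move_right): buffer="entdhstdhudtdm" (len 14), cursors c1@4 c2@8 c4@11 c3@13, authorship ..11..22..433.
After op 8 (move_right): buffer="entdhstdhudtdm" (len 14), cursors c1@5 c2@9 c4@12 c3@14, authorship ..11..22..433.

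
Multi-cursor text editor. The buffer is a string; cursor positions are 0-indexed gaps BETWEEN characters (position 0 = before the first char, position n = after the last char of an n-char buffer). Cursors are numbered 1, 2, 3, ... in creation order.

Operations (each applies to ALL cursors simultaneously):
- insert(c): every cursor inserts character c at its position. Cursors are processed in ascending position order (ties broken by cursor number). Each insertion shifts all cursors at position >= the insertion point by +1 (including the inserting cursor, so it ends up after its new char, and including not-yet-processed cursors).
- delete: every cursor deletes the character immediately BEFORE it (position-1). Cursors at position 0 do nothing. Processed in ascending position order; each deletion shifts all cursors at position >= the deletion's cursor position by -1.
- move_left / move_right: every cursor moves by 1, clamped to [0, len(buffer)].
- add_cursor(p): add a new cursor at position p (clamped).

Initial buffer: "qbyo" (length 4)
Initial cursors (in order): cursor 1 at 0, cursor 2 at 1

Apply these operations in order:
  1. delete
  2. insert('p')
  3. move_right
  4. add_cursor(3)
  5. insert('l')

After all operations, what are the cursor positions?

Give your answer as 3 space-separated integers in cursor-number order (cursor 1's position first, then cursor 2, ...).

After op 1 (delete): buffer="byo" (len 3), cursors c1@0 c2@0, authorship ...
After op 2 (insert('p')): buffer="ppbyo" (len 5), cursors c1@2 c2@2, authorship 12...
After op 3 (move_right): buffer="ppbyo" (len 5), cursors c1@3 c2@3, authorship 12...
After op 4 (add_cursor(3)): buffer="ppbyo" (len 5), cursors c1@3 c2@3 c3@3, authorship 12...
After op 5 (insert('l')): buffer="ppblllyo" (len 8), cursors c1@6 c2@6 c3@6, authorship 12.123..

Answer: 6 6 6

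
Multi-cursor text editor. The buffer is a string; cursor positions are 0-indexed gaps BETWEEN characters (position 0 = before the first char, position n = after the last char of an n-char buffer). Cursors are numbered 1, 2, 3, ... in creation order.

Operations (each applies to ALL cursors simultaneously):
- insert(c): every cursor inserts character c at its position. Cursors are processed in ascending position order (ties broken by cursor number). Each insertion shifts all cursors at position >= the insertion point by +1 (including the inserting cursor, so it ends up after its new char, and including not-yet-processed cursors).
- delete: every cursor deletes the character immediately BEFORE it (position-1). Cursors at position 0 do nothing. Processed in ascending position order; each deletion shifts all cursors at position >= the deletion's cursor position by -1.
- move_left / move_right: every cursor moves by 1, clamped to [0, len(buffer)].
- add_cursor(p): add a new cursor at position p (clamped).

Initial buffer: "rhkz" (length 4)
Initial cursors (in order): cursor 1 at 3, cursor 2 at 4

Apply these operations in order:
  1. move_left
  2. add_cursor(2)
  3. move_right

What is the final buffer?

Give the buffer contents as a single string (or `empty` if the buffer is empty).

Answer: rhkz

Derivation:
After op 1 (move_left): buffer="rhkz" (len 4), cursors c1@2 c2@3, authorship ....
After op 2 (add_cursor(2)): buffer="rhkz" (len 4), cursors c1@2 c3@2 c2@3, authorship ....
After op 3 (move_right): buffer="rhkz" (len 4), cursors c1@3 c3@3 c2@4, authorship ....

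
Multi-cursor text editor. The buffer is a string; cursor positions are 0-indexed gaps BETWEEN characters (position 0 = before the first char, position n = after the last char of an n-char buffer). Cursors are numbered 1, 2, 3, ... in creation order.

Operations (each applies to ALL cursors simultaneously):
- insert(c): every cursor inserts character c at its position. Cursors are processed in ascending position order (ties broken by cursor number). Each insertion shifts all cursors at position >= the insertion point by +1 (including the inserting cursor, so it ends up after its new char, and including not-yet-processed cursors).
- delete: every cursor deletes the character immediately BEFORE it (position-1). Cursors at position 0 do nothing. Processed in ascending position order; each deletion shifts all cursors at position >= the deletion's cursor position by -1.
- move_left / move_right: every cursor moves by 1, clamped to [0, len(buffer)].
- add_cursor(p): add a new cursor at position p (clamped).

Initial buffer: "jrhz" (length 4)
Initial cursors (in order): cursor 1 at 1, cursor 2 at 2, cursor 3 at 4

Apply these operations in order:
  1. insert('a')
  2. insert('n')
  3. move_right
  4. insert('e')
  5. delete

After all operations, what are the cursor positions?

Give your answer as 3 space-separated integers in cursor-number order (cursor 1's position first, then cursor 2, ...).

After op 1 (insert('a')): buffer="jarahza" (len 7), cursors c1@2 c2@4 c3@7, authorship .1.2..3
After op 2 (insert('n')): buffer="janranhzan" (len 10), cursors c1@3 c2@6 c3@10, authorship .11.22..33
After op 3 (move_right): buffer="janranhzan" (len 10), cursors c1@4 c2@7 c3@10, authorship .11.22..33
After op 4 (insert('e')): buffer="janreanhezane" (len 13), cursors c1@5 c2@9 c3@13, authorship .11.122.2.333
After op 5 (delete): buffer="janranhzan" (len 10), cursors c1@4 c2@7 c3@10, authorship .11.22..33

Answer: 4 7 10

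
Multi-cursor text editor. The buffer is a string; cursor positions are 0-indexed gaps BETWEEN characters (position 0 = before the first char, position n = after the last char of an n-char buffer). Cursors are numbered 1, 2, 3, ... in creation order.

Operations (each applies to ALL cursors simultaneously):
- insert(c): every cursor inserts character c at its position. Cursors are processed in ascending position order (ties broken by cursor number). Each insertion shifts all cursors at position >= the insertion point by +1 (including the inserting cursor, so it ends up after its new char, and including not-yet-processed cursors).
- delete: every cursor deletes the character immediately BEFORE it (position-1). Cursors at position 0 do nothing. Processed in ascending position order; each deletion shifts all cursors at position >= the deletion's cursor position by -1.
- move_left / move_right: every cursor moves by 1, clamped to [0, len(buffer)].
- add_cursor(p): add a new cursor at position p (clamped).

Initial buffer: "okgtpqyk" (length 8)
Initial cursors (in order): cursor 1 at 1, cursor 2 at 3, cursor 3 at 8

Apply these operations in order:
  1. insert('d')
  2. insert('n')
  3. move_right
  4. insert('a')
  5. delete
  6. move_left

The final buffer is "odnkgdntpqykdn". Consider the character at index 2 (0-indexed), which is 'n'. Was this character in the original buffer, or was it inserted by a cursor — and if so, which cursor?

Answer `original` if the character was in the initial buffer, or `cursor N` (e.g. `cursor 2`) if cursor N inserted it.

Answer: cursor 1

Derivation:
After op 1 (insert('d')): buffer="odkgdtpqykd" (len 11), cursors c1@2 c2@5 c3@11, authorship .1..2.....3
After op 2 (insert('n')): buffer="odnkgdntpqykdn" (len 14), cursors c1@3 c2@7 c3@14, authorship .11..22.....33
After op 3 (move_right): buffer="odnkgdntpqykdn" (len 14), cursors c1@4 c2@8 c3@14, authorship .11..22.....33
After op 4 (insert('a')): buffer="odnkagdntapqykdna" (len 17), cursors c1@5 c2@10 c3@17, authorship .11.1.22.2....333
After op 5 (delete): buffer="odnkgdntpqykdn" (len 14), cursors c1@4 c2@8 c3@14, authorship .11..22.....33
After op 6 (move_left): buffer="odnkgdntpqykdn" (len 14), cursors c1@3 c2@7 c3@13, authorship .11..22.....33
Authorship (.=original, N=cursor N): . 1 1 . . 2 2 . . . . . 3 3
Index 2: author = 1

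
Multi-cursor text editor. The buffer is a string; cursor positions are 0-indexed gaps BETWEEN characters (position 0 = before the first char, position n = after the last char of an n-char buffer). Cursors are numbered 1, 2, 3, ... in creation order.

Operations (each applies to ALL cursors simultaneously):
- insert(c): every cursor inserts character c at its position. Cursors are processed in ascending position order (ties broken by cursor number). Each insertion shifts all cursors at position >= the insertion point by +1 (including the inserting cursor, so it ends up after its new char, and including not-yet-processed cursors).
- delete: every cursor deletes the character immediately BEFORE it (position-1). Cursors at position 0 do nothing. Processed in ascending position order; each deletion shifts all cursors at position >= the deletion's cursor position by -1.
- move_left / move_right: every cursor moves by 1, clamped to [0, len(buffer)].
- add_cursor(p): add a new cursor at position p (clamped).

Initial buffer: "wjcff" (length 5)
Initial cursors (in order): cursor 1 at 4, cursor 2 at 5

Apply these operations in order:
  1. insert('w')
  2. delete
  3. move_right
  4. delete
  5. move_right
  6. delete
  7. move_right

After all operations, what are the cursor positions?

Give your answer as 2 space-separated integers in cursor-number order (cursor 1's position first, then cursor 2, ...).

After op 1 (insert('w')): buffer="wjcfwfw" (len 7), cursors c1@5 c2@7, authorship ....1.2
After op 2 (delete): buffer="wjcff" (len 5), cursors c1@4 c2@5, authorship .....
After op 3 (move_right): buffer="wjcff" (len 5), cursors c1@5 c2@5, authorship .....
After op 4 (delete): buffer="wjc" (len 3), cursors c1@3 c2@3, authorship ...
After op 5 (move_right): buffer="wjc" (len 3), cursors c1@3 c2@3, authorship ...
After op 6 (delete): buffer="w" (len 1), cursors c1@1 c2@1, authorship .
After op 7 (move_right): buffer="w" (len 1), cursors c1@1 c2@1, authorship .

Answer: 1 1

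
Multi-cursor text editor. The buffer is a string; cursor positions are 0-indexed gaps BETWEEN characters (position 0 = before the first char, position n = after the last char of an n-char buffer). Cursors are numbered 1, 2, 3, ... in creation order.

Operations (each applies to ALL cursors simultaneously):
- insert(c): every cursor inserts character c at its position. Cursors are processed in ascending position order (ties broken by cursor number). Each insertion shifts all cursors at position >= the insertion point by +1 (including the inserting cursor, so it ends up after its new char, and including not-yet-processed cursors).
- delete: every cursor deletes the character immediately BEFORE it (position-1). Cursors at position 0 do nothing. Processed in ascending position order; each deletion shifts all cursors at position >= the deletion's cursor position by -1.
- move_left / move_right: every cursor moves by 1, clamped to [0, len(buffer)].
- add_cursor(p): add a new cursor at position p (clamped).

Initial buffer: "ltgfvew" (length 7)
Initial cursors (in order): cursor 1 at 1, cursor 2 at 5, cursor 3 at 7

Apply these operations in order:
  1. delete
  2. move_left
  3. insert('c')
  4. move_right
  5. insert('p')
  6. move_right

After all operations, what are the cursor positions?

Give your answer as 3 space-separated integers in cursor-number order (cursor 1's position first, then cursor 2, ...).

Answer: 4 8 10

Derivation:
After op 1 (delete): buffer="tgfe" (len 4), cursors c1@0 c2@3 c3@4, authorship ....
After op 2 (move_left): buffer="tgfe" (len 4), cursors c1@0 c2@2 c3@3, authorship ....
After op 3 (insert('c')): buffer="ctgcfce" (len 7), cursors c1@1 c2@4 c3@6, authorship 1..2.3.
After op 4 (move_right): buffer="ctgcfce" (len 7), cursors c1@2 c2@5 c3@7, authorship 1..2.3.
After op 5 (insert('p')): buffer="ctpgcfpcep" (len 10), cursors c1@3 c2@7 c3@10, authorship 1.1.2.23.3
After op 6 (move_right): buffer="ctpgcfpcep" (len 10), cursors c1@4 c2@8 c3@10, authorship 1.1.2.23.3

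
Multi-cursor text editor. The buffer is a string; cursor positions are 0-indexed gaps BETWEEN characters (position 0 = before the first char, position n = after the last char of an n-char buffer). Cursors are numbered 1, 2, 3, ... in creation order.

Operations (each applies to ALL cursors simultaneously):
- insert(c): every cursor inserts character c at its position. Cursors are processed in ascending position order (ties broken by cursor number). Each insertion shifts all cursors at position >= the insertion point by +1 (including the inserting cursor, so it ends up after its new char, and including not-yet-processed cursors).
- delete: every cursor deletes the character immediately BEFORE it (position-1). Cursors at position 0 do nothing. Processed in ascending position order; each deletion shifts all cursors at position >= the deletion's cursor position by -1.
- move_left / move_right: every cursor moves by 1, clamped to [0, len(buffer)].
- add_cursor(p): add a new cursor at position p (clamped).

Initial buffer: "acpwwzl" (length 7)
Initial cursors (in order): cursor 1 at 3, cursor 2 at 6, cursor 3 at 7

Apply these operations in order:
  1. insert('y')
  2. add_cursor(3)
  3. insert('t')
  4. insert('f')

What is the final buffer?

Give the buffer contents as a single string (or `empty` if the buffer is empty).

Answer: acptfytfwwzytflytf

Derivation:
After op 1 (insert('y')): buffer="acpywwzyly" (len 10), cursors c1@4 c2@8 c3@10, authorship ...1...2.3
After op 2 (add_cursor(3)): buffer="acpywwzyly" (len 10), cursors c4@3 c1@4 c2@8 c3@10, authorship ...1...2.3
After op 3 (insert('t')): buffer="acptytwwzytlyt" (len 14), cursors c4@4 c1@6 c2@11 c3@14, authorship ...411...22.33
After op 4 (insert('f')): buffer="acptfytfwwzytflytf" (len 18), cursors c4@5 c1@8 c2@14 c3@18, authorship ...44111...222.333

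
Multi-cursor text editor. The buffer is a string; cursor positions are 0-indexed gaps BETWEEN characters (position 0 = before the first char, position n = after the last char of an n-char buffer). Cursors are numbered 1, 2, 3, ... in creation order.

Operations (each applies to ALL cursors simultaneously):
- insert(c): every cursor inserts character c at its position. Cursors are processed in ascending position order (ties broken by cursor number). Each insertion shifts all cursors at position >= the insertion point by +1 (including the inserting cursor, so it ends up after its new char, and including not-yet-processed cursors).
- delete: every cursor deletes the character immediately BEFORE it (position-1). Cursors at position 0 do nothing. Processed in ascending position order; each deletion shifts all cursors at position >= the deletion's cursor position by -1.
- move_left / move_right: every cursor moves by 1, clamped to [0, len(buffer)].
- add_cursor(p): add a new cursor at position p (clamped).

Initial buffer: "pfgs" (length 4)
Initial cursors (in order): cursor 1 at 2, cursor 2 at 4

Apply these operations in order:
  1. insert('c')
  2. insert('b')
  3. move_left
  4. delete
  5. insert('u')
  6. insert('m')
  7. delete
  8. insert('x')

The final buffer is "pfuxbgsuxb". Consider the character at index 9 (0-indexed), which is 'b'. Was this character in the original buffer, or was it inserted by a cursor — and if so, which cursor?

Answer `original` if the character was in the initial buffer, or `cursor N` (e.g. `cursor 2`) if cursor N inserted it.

Answer: cursor 2

Derivation:
After op 1 (insert('c')): buffer="pfcgsc" (len 6), cursors c1@3 c2@6, authorship ..1..2
After op 2 (insert('b')): buffer="pfcbgscb" (len 8), cursors c1@4 c2@8, authorship ..11..22
After op 3 (move_left): buffer="pfcbgscb" (len 8), cursors c1@3 c2@7, authorship ..11..22
After op 4 (delete): buffer="pfbgsb" (len 6), cursors c1@2 c2@5, authorship ..1..2
After op 5 (insert('u')): buffer="pfubgsub" (len 8), cursors c1@3 c2@7, authorship ..11..22
After op 6 (insert('m')): buffer="pfumbgsumb" (len 10), cursors c1@4 c2@9, authorship ..111..222
After op 7 (delete): buffer="pfubgsub" (len 8), cursors c1@3 c2@7, authorship ..11..22
After op 8 (insert('x')): buffer="pfuxbgsuxb" (len 10), cursors c1@4 c2@9, authorship ..111..222
Authorship (.=original, N=cursor N): . . 1 1 1 . . 2 2 2
Index 9: author = 2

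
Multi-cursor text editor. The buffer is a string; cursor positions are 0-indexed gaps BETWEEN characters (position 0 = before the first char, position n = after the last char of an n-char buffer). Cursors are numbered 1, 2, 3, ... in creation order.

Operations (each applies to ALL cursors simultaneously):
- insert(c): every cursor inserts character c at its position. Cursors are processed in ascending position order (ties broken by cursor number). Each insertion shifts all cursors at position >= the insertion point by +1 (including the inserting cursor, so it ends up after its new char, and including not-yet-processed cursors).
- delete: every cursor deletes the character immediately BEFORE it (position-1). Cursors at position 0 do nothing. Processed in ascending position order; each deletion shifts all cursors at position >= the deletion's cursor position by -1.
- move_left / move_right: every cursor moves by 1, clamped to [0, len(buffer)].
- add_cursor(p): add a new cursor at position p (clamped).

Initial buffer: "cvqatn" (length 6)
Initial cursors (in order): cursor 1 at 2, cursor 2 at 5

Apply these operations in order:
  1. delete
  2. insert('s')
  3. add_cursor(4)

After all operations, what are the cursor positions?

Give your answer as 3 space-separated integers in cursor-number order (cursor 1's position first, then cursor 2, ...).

After op 1 (delete): buffer="cqan" (len 4), cursors c1@1 c2@3, authorship ....
After op 2 (insert('s')): buffer="csqasn" (len 6), cursors c1@2 c2@5, authorship .1..2.
After op 3 (add_cursor(4)): buffer="csqasn" (len 6), cursors c1@2 c3@4 c2@5, authorship .1..2.

Answer: 2 5 4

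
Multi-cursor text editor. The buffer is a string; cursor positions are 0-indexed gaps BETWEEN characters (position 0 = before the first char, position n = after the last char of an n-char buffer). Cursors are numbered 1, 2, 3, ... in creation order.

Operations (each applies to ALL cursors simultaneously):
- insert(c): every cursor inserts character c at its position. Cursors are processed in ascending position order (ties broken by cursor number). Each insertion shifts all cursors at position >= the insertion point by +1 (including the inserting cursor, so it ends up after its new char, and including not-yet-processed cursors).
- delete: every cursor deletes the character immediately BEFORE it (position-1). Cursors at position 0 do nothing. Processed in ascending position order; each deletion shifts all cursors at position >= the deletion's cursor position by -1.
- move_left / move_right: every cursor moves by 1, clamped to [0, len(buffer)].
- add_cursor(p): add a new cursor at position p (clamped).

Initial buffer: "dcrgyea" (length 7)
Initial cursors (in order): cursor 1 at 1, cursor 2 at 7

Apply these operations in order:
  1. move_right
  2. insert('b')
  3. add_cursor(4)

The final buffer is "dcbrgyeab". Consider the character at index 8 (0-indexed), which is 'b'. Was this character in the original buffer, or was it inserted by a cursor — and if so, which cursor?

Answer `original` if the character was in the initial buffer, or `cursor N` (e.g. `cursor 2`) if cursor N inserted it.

After op 1 (move_right): buffer="dcrgyea" (len 7), cursors c1@2 c2@7, authorship .......
After op 2 (insert('b')): buffer="dcbrgyeab" (len 9), cursors c1@3 c2@9, authorship ..1.....2
After op 3 (add_cursor(4)): buffer="dcbrgyeab" (len 9), cursors c1@3 c3@4 c2@9, authorship ..1.....2
Authorship (.=original, N=cursor N): . . 1 . . . . . 2
Index 8: author = 2

Answer: cursor 2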